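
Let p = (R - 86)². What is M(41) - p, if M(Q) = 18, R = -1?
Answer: -7551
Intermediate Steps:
p = 7569 (p = (-1 - 86)² = (-87)² = 7569)
M(41) - p = 18 - 1*7569 = 18 - 7569 = -7551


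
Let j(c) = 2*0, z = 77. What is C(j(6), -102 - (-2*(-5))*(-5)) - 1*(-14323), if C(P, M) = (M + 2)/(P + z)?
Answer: 1102821/77 ≈ 14322.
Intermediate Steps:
j(c) = 0
C(P, M) = (2 + M)/(77 + P) (C(P, M) = (M + 2)/(P + 77) = (2 + M)/(77 + P))
C(j(6), -102 - (-2*(-5))*(-5)) - 1*(-14323) = (2 + (-102 - (-2*(-5))*(-5)))/(77 + 0) - 1*(-14323) = (2 + (-102 - 10*(-5)))/77 + 14323 = (2 + (-102 - 1*(-50)))/77 + 14323 = (2 + (-102 + 50))/77 + 14323 = (2 - 52)/77 + 14323 = (1/77)*(-50) + 14323 = -50/77 + 14323 = 1102821/77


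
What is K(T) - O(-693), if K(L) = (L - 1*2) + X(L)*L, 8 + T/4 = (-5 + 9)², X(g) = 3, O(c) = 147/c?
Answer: 4165/33 ≈ 126.21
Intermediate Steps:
T = 32 (T = -32 + 4*(-5 + 9)² = -32 + 4*4² = -32 + 4*16 = -32 + 64 = 32)
K(L) = -2 + 4*L (K(L) = (L - 1*2) + 3*L = (L - 2) + 3*L = (-2 + L) + 3*L = -2 + 4*L)
K(T) - O(-693) = (-2 + 4*32) - 147/(-693) = (-2 + 128) - 147*(-1)/693 = 126 - 1*(-7/33) = 126 + 7/33 = 4165/33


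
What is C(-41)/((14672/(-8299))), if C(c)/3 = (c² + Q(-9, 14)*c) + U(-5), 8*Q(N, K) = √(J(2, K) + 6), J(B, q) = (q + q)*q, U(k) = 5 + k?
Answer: -41851857/14672 + 1020777*√398/117376 ≈ -2679.0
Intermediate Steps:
J(B, q) = 2*q² (J(B, q) = (2*q)*q = 2*q²)
Q(N, K) = √(6 + 2*K²)/8 (Q(N, K) = √(2*K² + 6)/8 = √(6 + 2*K²)/8)
C(c) = 3*c² + 3*c*√398/8 (C(c) = 3*((c² + (√(6 + 2*14²)/8)*c) + (5 - 5)) = 3*((c² + (√(6 + 2*196)/8)*c) + 0) = 3*((c² + (√(6 + 392)/8)*c) + 0) = 3*((c² + (√398/8)*c) + 0) = 3*((c² + c*√398/8) + 0) = 3*(c² + c*√398/8) = 3*c² + 3*c*√398/8)
C(-41)/((14672/(-8299))) = ((3/8)*(-41)*(√398 + 8*(-41)))/((14672/(-8299))) = ((3/8)*(-41)*(√398 - 328))/((14672*(-1/8299))) = ((3/8)*(-41)*(-328 + √398))/(-14672/8299) = (5043 - 123*√398/8)*(-8299/14672) = -41851857/14672 + 1020777*√398/117376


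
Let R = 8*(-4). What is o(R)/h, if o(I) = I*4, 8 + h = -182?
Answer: 64/95 ≈ 0.67368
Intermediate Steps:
h = -190 (h = -8 - 182 = -190)
R = -32
o(I) = 4*I
o(R)/h = (4*(-32))/(-190) = -128*(-1/190) = 64/95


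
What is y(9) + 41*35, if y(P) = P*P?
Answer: 1516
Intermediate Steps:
y(P) = P**2
y(9) + 41*35 = 9**2 + 41*35 = 81 + 1435 = 1516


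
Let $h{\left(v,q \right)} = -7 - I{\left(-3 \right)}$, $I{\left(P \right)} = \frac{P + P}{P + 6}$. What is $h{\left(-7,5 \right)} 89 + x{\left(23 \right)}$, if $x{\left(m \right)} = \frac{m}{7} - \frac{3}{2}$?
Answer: $- \frac{6205}{14} \approx -443.21$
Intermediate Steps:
$x{\left(m \right)} = - \frac{3}{2} + \frac{m}{7}$ ($x{\left(m \right)} = m \frac{1}{7} - \frac{3}{2} = \frac{m}{7} - \frac{3}{2} = - \frac{3}{2} + \frac{m}{7}$)
$I{\left(P \right)} = \frac{2 P}{6 + P}$
$h{\left(v,q \right)} = -5$ ($h{\left(v,q \right)} = -7 - 2 \left(-3\right) \frac{1}{6 - 3} = -7 - 2 \left(-3\right) \frac{1}{3} = -7 - -2 = -7 + 2 = -5$)
$h{\left(-7,5 \right)} 89 + x{\left(23 \right)} = \left(-5\right) 89 + \left(- \frac{3}{2} + \frac{1}{7} \cdot 23\right) = -445 + \left(- \frac{3}{2} + \frac{23}{7}\right) = -445 + \frac{25}{14} = - \frac{6205}{14}$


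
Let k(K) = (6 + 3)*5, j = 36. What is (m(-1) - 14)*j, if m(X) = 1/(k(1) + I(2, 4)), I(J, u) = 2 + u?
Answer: -8556/17 ≈ -503.29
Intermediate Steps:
k(K) = 45 (k(K) = 9*5 = 45)
m(X) = 1/51 (m(X) = 1/(45 + (2 + 4)) = 1/(45 + 6) = 1/51)
(m(-1) - 14)*j = (1/51 - 14)*36 = -713/51*36 = -8556/17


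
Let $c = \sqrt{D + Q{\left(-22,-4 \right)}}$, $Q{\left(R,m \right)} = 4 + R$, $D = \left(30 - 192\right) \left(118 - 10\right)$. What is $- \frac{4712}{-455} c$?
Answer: $\frac{14136 i \sqrt{1946}}{455} \approx 1370.5 i$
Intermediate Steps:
$D = -17496$ ($D = \left(-162\right) 108 = -17496$)
$c = 3 i \sqrt{1946}$ ($c = \sqrt{-17496 + \left(4 - 22\right)} = \sqrt{-17496 - 18} = \sqrt{-17514} = 3 i \sqrt{1946} \approx 132.34 i$)
$- \frac{4712}{-455} c = - \frac{4712}{-455} \cdot 3 i \sqrt{1946} = \left(-4712\right) \left(- \frac{1}{455}\right) 3 i \sqrt{1946} = \frac{4712 \cdot 3 i \sqrt{1946}}{455} = \frac{14136 i \sqrt{1946}}{455}$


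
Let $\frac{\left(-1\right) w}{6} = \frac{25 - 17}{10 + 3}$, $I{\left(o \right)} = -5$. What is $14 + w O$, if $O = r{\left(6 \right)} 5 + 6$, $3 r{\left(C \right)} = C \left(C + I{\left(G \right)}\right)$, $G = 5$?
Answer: $- \frac{586}{13} \approx -45.077$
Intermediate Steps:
$w = - \frac{48}{13}$ ($w = - 6 \frac{25 - 17}{10 + 3} = - 6 \cdot \frac{8}{13} = - 6 \cdot 8 \cdot \frac{1}{13} = \left(-6\right) \frac{8}{13} = - \frac{48}{13} \approx -3.6923$)
$r{\left(C \right)} = \frac{C \left(-5 + C\right)}{3}$ ($r{\left(C \right)} = \frac{C \left(C - 5\right)}{3} = \frac{C \left(-5 + C\right)}{3}$)
$O = 16$ ($O = \frac{1}{3} \cdot 6 \left(-5 + 6\right) 5 + 6 = \frac{1}{3} \cdot 6 \cdot 1 \cdot 5 + 6 = 2 \cdot 5 + 6 = 10 + 6 = 16$)
$14 + w O = 14 - \frac{768}{13} = - \frac{586}{13}$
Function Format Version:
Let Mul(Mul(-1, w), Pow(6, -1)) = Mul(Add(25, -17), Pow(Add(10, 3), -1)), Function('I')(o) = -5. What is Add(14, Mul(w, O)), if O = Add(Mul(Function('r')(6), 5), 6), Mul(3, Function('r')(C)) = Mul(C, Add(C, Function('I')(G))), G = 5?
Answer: Rational(-586, 13) ≈ -45.077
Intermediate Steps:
w = Rational(-48, 13) (w = Mul(-6, Mul(Add(25, -17), Pow(Add(10, 3), -1))) = Mul(-6, Mul(8, Pow(13, -1))) = Mul(-6, Mul(8, Rational(1, 13))) = Mul(-6, Rational(8, 13)) = Rational(-48, 13) ≈ -3.6923)
Function('r')(C) = Mul(Rational(1, 3), C, Add(-5, C)) (Function('r')(C) = Mul(Rational(1, 3), Mul(C, Add(C, -5))) = Mul(Rational(1, 3), Mul(C, Add(-5, C))) = Mul(Rational(1, 3), C, Add(-5, C)))
O = 16 (O = Add(Mul(Mul(Rational(1, 3), 6, Add(-5, 6)), 5), 6) = Add(Mul(Mul(Rational(1, 3), 6, 1), 5), 6) = Add(Mul(2, 5), 6) = Add(10, 6) = 16)
Add(14, Mul(w, O)) = Add(14, Mul(Rational(-48, 13), 16)) = Add(14, Rational(-768, 13)) = Rational(-586, 13)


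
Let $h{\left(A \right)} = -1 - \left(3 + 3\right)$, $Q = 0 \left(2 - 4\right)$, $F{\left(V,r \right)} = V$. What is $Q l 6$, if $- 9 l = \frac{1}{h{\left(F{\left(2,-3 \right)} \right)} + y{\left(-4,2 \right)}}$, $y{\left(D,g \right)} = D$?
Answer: $0$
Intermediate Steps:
$Q = 0$ ($Q = 0 \left(-2\right) = 0$)
$h{\left(A \right)} = -7$ ($h{\left(A \right)} = -1 - 6 = -7$)
$l = \frac{1}{99}$ ($l = - \frac{1}{9 \left(-7 - 4\right)} = - \frac{1}{9 \left(-11\right)} = \left(- \frac{1}{9}\right) \left(- \frac{1}{11}\right) = \frac{1}{99} \approx 0.010101$)
$Q l 6 = 0 \cdot \frac{1}{99} \cdot 6 = 0 \cdot \frac{2}{33} = 0$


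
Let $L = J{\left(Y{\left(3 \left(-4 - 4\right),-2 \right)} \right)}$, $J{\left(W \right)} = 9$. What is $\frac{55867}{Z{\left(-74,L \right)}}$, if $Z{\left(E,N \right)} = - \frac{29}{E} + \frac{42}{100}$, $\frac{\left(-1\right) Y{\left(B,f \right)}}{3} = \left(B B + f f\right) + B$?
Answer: $\frac{51676975}{751} \approx 68811.0$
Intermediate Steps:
$Y{\left(B,f \right)} = - 3 B - 3 B^{2} - 3 f^{2}$ ($Y{\left(B,f \right)} = - 3 \left(\left(B B + f f\right) + B\right) = - 3 \left(\left(B^{2} + f^{2}\right) + B\right) = - 3 \left(B + B^{2} + f^{2}\right) = - 3 B - 3 B^{2} - 3 f^{2}$)
$L = 9$
$Z{\left(E,N \right)} = \frac{21}{50} - \frac{29}{E}$ ($Z{\left(E,N \right)} = - \frac{29}{E} + 42 \cdot \frac{1}{100} = - \frac{29}{E} + \frac{21}{50} = \frac{21}{50} - \frac{29}{E}$)
$\frac{55867}{Z{\left(-74,L \right)}} = \frac{55867}{\frac{21}{50} - \frac{29}{-74}} = \frac{55867}{\frac{21}{50} - - \frac{29}{74}} = \frac{55867}{\frac{21}{50} + \frac{29}{74}} = \frac{55867}{\frac{751}{925}} = 55867 \cdot \frac{925}{751} = \frac{51676975}{751}$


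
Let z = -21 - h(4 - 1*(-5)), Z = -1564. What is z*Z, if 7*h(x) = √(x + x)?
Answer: 32844 + 4692*√2/7 ≈ 33792.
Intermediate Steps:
h(x) = √2*√x/7 (h(x) = √(x + x)/7 = √(2*x)/7 = (√2*√x)/7 = √2*√x/7)
z = -21 - 3*√2/7 (z = -21 - √2*√(4 - 1*(-5))/7 = -21 - √2*√(4 + 5)/7 = -21 - √2*√9/7 = -21 - √2*3/7 = -21 - 3*√2/7 ≈ -21.606)
z*Z = (-21 - 3*√2/7)*(-1564) = 32844 + 4692*√2/7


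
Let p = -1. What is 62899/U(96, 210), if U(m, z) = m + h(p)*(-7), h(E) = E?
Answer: 62899/103 ≈ 610.67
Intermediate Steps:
U(m, z) = 7 + m (U(m, z) = m - 1*(-7) = m + 7 = 7 + m)
62899/U(96, 210) = 62899/(7 + 96) = 62899/103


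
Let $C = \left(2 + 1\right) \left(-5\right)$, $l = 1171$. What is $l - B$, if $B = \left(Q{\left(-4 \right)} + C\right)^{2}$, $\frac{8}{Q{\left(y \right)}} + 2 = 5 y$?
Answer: $\frac{113130}{121} \approx 934.96$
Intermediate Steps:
$Q{\left(y \right)} = \frac{8}{-2 + 5 y}$
$C = -15$ ($C = 3 \left(-5\right) = -15$)
$B = \frac{28561}{121}$ ($B = \left(\frac{8}{-2 + 5 \left(-4\right)} - 15\right)^{2} = \left(\frac{8}{-2 - 20} - 15\right)^{2} = \left(\frac{8}{-22} - 15\right)^{2} = \left(8 \left(- \frac{1}{22}\right) - 15\right)^{2} = \left(- \frac{4}{11} - 15\right)^{2} = \left(- \frac{169}{11}\right)^{2} = \frac{28561}{121} \approx 236.04$)
$l - B = 1171 - \frac{28561}{121} = \frac{113130}{121}$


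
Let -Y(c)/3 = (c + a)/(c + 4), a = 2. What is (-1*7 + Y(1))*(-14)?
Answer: 616/5 ≈ 123.20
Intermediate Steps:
Y(c) = -3*(2 + c)/(4 + c) (Y(c) = -3*(c + 2)/(c + 4) = -3*(2 + c)/(4 + c))
(-1*7 + Y(1))*(-14) = (-1*7 + 3*(-2 - 1*1)/(4 + 1))*(-14) = (-7 + 3*(-2 - 1)/5)*(-14) = (-7 + 3*(⅕)*(-3))*(-14) = (-7 - 9/5)*(-14) = -44/5*(-14) = 616/5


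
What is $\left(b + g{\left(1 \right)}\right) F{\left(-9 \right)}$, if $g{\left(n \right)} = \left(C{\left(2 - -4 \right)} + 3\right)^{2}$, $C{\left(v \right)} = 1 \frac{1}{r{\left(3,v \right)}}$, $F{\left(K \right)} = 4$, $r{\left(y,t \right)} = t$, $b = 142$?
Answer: $\frac{5473}{9} \approx 608.11$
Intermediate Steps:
$C{\left(v \right)} = \frac{1}{v}$ ($C{\left(v \right)} = 1 \frac{1}{v} = \frac{1}{v}$)
$g{\left(n \right)} = \frac{361}{36}$ ($g{\left(n \right)} = \left(\frac{1}{2 - -4} + 3\right)^{2} = \left(\frac{1}{2 + 4} + 3\right)^{2} = \left(\frac{1}{6} + 3\right)^{2} = \left(\frac{19}{6}\right)^{2} = \frac{361}{36}$)
$\left(b + g{\left(1 \right)}\right) F{\left(-9 \right)} = \left(142 + \frac{361}{36}\right) 4 = \frac{5473}{36} \cdot 4 = \frac{5473}{9}$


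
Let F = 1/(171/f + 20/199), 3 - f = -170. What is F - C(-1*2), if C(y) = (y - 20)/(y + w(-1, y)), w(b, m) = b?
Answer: -721477/112467 ≈ -6.4150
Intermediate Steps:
f = 173 (f = 3 - 1*(-170) = 3 + 170 = 173)
F = 34427/37489 (F = 1/(171/173 + 20/199) = 1/(37489/34427) = 34427/37489 ≈ 0.91832)
C(y) = (-20 + y)/(-1 + y) (C(y) = (y - 20)/(y - 1) = (-20 + y)/(-1 + y))
F - C(-1*2) = 34427/37489 - (-20 - 1*2)/(-1 - 1*2) = 34427/37489 - (-20 - 2)/(-1 - 2) = 34427/37489 - (-22)/(-3) = 34427/37489 - (-1)*(-22)/3 = 34427/37489 - 1*22/3 = 34427/37489 - 22/3 = -721477/112467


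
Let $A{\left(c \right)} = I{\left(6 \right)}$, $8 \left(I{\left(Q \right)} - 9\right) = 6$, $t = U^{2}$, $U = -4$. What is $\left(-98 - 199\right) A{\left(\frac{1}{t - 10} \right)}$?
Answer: $- \frac{11583}{4} \approx -2895.8$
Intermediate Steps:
$t = 16$ ($t = \left(-4\right)^{2} = 16$)
$I{\left(Q \right)} = \frac{39}{4}$ ($I{\left(Q \right)} = 9 + \frac{1}{8} \cdot 6 = 9 + \frac{3}{4} = \frac{39}{4}$)
$A{\left(c \right)} = \frac{39}{4}$
$\left(-98 - 199\right) A{\left(\frac{1}{t - 10} \right)} = \left(-98 - 199\right) \frac{39}{4} = \left(-297\right) \frac{39}{4} = - \frac{11583}{4}$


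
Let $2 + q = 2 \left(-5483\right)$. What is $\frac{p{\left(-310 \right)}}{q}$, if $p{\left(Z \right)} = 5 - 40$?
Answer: $\frac{35}{10968} \approx 0.0031911$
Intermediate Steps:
$q = -10968$ ($q = -2 + 2 \left(-5483\right) = -2 - 10966 = -10968$)
$p{\left(Z \right)} = -35$ ($p{\left(Z \right)} = 5 - 40 = -35$)
$\frac{p{\left(-310 \right)}}{q} = - \frac{35}{-10968} = \left(-35\right) \left(- \frac{1}{10968}\right) = \frac{35}{10968}$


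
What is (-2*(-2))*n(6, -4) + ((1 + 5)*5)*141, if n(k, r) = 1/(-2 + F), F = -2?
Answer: 4229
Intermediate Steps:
n(k, r) = -1/4 (n(k, r) = 1/(-2 - 2) = 1/(-4) = -1/4)
(-2*(-2))*n(6, -4) + ((1 + 5)*5)*141 = -2*(-2)*(-1/4) + ((1 + 5)*5)*141 = 4*(-1/4) + (6*5)*141 = -1 + 30*141 = -1 + 4230 = 4229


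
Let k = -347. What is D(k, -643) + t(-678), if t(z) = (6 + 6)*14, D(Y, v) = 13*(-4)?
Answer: 116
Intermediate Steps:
D(Y, v) = -52
t(z) = 168 (t(z) = 12*14 = 168)
D(k, -643) + t(-678) = -52 + 168 = 116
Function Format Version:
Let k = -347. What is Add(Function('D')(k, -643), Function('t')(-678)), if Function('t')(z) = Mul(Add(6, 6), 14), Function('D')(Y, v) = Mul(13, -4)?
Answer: 116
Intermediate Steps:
Function('D')(Y, v) = -52
Function('t')(z) = 168 (Function('t')(z) = Mul(12, 14) = 168)
Add(Function('D')(k, -643), Function('t')(-678)) = Add(-52, 168) = 116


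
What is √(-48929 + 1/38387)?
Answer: 21*I*√163491845254/38387 ≈ 221.2*I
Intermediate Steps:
√(-48929 + 1/38387) = √(-1878237522/38387) = 21*I*√163491845254/38387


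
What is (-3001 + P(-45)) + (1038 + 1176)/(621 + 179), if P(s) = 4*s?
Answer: -1271293/400 ≈ -3178.2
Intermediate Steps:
(-3001 + P(-45)) + (1038 + 1176)/(621 + 179) = (-3001 + 4*(-45)) + (1038 + 1176)/(621 + 179) = (-3001 - 180) + 2214/800 = -3181 + 2214*(1/800) = -3181 + 1107/400 = -1271293/400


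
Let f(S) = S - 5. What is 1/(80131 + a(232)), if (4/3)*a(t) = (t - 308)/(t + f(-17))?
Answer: 70/5609151 ≈ 1.2480e-5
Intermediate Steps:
f(S) = -5 + S
a(t) = 3*(-308 + t)/(4*(-22 + t)) (a(t) = 3*((t - 308)/(t + (-5 - 17)))/4 = 3*((-308 + t)/(t - 22))/4 = 3*((-308 + t)/(-22 + t))/4 = 3*(-308 + t)/(4*(-22 + t)))
1/(80131 + a(232)) = 1/(80131 + 3*(-308 + 232)/(4*(-22 + 232))) = 1/(80131 + (3/4)*(-76)/210) = 1/(80131 + (3/4)*(1/210)*(-76)) = 1/(80131 - 19/70) = 1/(5609151/70) = 70/5609151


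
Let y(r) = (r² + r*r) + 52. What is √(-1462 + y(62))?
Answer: √6278 ≈ 79.234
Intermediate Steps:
y(r) = 52 + 2*r² (y(r) = (r² + r²) + 52 = 2*r² + 52 = 52 + 2*r²)
√(-1462 + y(62)) = √(-1462 + (52 + 2*62²)) = √(-1462 + (52 + 2*3844)) = √(-1462 + (52 + 7688)) = √(-1462 + 7740) = √6278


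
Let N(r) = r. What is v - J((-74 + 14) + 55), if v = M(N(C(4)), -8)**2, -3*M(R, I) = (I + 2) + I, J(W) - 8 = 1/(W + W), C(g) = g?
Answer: 1249/90 ≈ 13.878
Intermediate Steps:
J(W) = 8 + 1/(2*W) (J(W) = 8 + 1/(W + W) = 8 + 1/(2*W))
M(R, I) = -2/3 - 2*I/3 (M(R, I) = -((I + 2) + I)/3 = -((2 + I) + I)/3 = -(2 + 2*I)/3 = -2/3 - 2*I/3)
v = 196/9 (v = (-2/3 - 2/3*(-8))**2 = (-2/3 + 16/3)**2 = (14/3)**2 = 196/9 ≈ 21.778)
v - J((-74 + 14) + 55) = 196/9 - (8 + 1/(2*((-74 + 14) + 55))) = 196/9 - (8 + 1/(2*(-60 + 55))) = 196/9 - (8 + (1/2)/(-5)) = 196/9 - (8 + (1/2)*(-1/5)) = 196/9 - (8 - 1/10) = 196/9 - 1*79/10 = 196/9 - 79/10 = 1249/90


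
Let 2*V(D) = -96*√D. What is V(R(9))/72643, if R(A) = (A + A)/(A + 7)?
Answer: -36*√2/72643 ≈ -0.00070085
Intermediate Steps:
R(A) = 2*A/(7 + A) (R(A) = (2*A)/(7 + A) = 2*A/(7 + A))
V(D) = -48*√D (V(D) = (-96*√D)/2 = -48*√D)
V(R(9))/72643 = -48*3*√2/√(7 + 9)/72643 = -48*3*√2/4*(1/72643) = -36*√2*(1/72643) = -36*√2/72643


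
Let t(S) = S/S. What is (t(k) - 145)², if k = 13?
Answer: 20736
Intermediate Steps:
t(S) = 1
(t(k) - 145)² = (1 - 145)² = (-144)² = 20736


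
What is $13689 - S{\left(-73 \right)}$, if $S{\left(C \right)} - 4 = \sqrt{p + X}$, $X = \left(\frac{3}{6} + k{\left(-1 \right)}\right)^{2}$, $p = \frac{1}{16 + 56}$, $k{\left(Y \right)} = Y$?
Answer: $13685 - \frac{\sqrt{38}}{12} \approx 13684.0$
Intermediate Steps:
$p = \frac{1}{72} \approx 0.013889$
$X = \frac{1}{4}$ ($X = \left(\frac{3}{6} - 1\right)^{2} = \left(3 \cdot \frac{1}{6} - 1\right)^{2} = \left(\frac{1}{2} - 1\right)^{2} = \left(- \frac{1}{2}\right)^{2} = \frac{1}{4} \approx 0.25$)
$S{\left(C \right)} = 4 + \frac{\sqrt{38}}{12}$ ($S{\left(C \right)} = 4 + \sqrt{\frac{1}{72} + \frac{1}{4}} = 4 + \sqrt{\frac{19}{72}} = 4 + \frac{\sqrt{38}}{12}$)
$13689 - S{\left(-73 \right)} = 13689 - \left(4 + \frac{\sqrt{38}}{12}\right) = 13685 - \frac{\sqrt{38}}{12}$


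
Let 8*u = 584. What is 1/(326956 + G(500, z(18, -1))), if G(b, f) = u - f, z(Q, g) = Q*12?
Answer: 1/326813 ≈ 3.0599e-6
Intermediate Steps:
u = 73 (u = (⅛)*584 = 73)
z(Q, g) = 12*Q
G(b, f) = 73 - f
1/(326956 + G(500, z(18, -1))) = 1/(326956 + (73 - 12*18)) = 1/(326956 + (73 - 1*216)) = 1/(326956 + (73 - 216)) = 1/(326956 - 143) = 1/326813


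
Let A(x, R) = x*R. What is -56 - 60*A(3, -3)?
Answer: 484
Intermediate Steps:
A(x, R) = R*x
-56 - 60*A(3, -3) = -56 - (-180)*3 = -56 - 60*(-9) = -56 + 540 = 484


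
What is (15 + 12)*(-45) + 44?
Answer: -1171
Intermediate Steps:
(15 + 12)*(-45) + 44 = 27*(-45) + 44 = -1215 + 44 = -1171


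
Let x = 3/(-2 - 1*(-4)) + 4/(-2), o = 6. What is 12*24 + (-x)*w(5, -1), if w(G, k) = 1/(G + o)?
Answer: 6337/22 ≈ 288.05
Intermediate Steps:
w(G, k) = 1/(6 + G) (w(G, k) = 1/(G + 6) = 1/(6 + G))
x = -1/2 (x = 3/(-2 + 4) + 4*(-1/2) = 3/2 - 2 = -1/2 ≈ -0.50000)
12*24 + (-x)*w(5, -1) = 12*24 + (-1*(-1/2))/(6 + 5) = 288 + (1/2)/11 = 288 + (1/2)*(1/11) = 288 + 1/22 = 6337/22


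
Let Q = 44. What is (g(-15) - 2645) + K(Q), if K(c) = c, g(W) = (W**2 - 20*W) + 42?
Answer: -2034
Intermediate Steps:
g(W) = 42 + W**2 - 20*W
(g(-15) - 2645) + K(Q) = ((42 + (-15)**2 - 20*(-15)) - 2645) + 44 = ((42 + 225 + 300) - 2645) + 44 = (567 - 2645) + 44 = -2078 + 44 = -2034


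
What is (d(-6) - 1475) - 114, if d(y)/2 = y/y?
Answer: -1587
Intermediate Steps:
d(y) = 2 (d(y) = 2*(y/y) = 2*1 = 2)
(d(-6) - 1475) - 114 = (2 - 1475) - 114 = -1473 - 114 = -1587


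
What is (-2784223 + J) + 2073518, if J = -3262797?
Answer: -3973502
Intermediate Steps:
(-2784223 + J) + 2073518 = (-2784223 - 3262797) + 2073518 = -6047020 + 2073518 = -3973502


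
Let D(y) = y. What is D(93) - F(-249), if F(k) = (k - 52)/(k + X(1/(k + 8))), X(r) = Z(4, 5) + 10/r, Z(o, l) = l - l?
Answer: 246986/2659 ≈ 92.887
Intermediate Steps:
Z(o, l) = 0
X(r) = 10/r (X(r) = 0 + 10/r = 10/r)
F(k) = (-52 + k)/(80 + 11*k) (F(k) = (k - 52)/(k + 10/(1/(k + 8))) = (-52 + k)/(k + 10/(1/(8 + k))) = (-52 + k)/(k + 10*(8 + k)) = (-52 + k)/(k + (80 + 10*k)) = (-52 + k)/(80 + 11*k))
D(93) - F(-249) = 93 - (-52 - 249)/(80 + 11*(-249)) = 93 - (-301)/(80 - 2739) = 93 - (-301)/(-2659) = 93 - (-1)*(-301)/2659 = 93 - 1*301/2659 = 93 - 301/2659 = 246986/2659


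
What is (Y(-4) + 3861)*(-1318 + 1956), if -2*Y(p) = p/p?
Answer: 2462999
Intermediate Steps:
Y(p) = -½ (Y(p) = -p/(2*p) = -½*1 = -½)
(Y(-4) + 3861)*(-1318 + 1956) = (-½ + 3861)*(-1318 + 1956) = (7721/2)*638 = 2462999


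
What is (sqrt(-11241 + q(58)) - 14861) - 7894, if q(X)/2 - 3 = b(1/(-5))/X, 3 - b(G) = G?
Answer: -22755 + I*sqrt(236213555)/145 ≈ -22755.0 + 105.99*I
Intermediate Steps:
b(G) = 3 - G
q(X) = 6 + 32/(5*X) (q(X) = 6 + 2*((3 - 1/(-5))/X) = 6 + 2*((3 - 1*(-1/5))/X) = 6 + 2*((3 + 1/5)/X) = 6 + 2*(16/(5*X)) = 6 + 32/(5*X))
(sqrt(-11241 + q(58)) - 14861) - 7894 = (sqrt(-11241 + (6 + (32/5)/58)) - 14861) - 7894 = (sqrt(-11241 + (6 + (32/5)*(1/58))) - 14861) - 7894 = (sqrt(-11241 + (6 + 16/145)) - 14861) - 7894 = (sqrt(-11241 + 886/145) - 14861) - 7894 = (sqrt(-1629059/145) - 14861) - 7894 = (I*sqrt(236213555)/145 - 14861) - 7894 = (-14861 + I*sqrt(236213555)/145) - 7894 = -22755 + I*sqrt(236213555)/145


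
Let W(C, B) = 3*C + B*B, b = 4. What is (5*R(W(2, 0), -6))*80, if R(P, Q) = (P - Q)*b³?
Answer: 307200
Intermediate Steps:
W(C, B) = B² + 3*C (W(C, B) = 3*C + B² = B² + 3*C)
R(P, Q) = -64*Q + 64*P (R(P, Q) = (P - Q)*4³ = (P - Q)*64 = -64*Q + 64*P)
(5*R(W(2, 0), -6))*80 = (5*(-64*(-6) + 64*(0² + 3*2)))*80 = (5*(384 + 64*(0 + 6)))*80 = (5*(384 + 64*6))*80 = (5*(384 + 384))*80 = (5*768)*80 = 3840*80 = 307200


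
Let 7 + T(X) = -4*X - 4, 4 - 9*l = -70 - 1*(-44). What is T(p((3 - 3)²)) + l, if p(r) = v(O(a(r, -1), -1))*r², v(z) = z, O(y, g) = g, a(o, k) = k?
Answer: -23/3 ≈ -7.6667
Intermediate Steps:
p(r) = -r²
l = 10/3 (l = 4/9 - (-70 - 1*(-44))/9 = 4/9 - (-70 + 44)/9 = 4/9 - ⅑*(-26) = 4/9 + 26/9 = 10/3 ≈ 3.3333)
T(X) = -11 - 4*X (T(X) = -7 + (-4*X - 4) = -7 + (-4 - 4*X) = -11 - 4*X)
T(p((3 - 3)²)) + l = (-11 - (-4)*((3 - 3)²)²) + 10/3 = (-11 - (-4)*(0²)²) + 10/3 = (-11 - (-4)*0²) + 10/3 = (-11 - (-4)*0) + 10/3 = (-11 - 4*0) + 10/3 = (-11 + 0) + 10/3 = -11 + 10/3 = -23/3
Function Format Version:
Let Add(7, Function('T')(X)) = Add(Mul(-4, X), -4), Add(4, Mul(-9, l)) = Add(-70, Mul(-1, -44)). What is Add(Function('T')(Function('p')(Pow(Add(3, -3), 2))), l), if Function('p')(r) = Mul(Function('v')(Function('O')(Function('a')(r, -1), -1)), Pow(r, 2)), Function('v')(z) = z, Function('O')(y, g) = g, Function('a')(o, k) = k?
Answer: Rational(-23, 3) ≈ -7.6667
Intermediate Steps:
Function('p')(r) = Mul(-1, Pow(r, 2))
l = Rational(10, 3) (l = Add(Rational(4, 9), Mul(Rational(-1, 9), Add(-70, Mul(-1, -44)))) = Add(Rational(4, 9), Mul(Rational(-1, 9), Add(-70, 44))) = Add(Rational(4, 9), Mul(Rational(-1, 9), -26)) = Add(Rational(4, 9), Rational(26, 9)) = Rational(10, 3) ≈ 3.3333)
Function('T')(X) = Add(-11, Mul(-4, X)) (Function('T')(X) = Add(-7, Add(Mul(-4, X), -4)) = Add(-7, Add(-4, Mul(-4, X))) = Add(-11, Mul(-4, X)))
Add(Function('T')(Function('p')(Pow(Add(3, -3), 2))), l) = Add(Add(-11, Mul(-4, Mul(-1, Pow(Pow(Add(3, -3), 2), 2)))), Rational(10, 3)) = Add(Add(-11, Mul(-4, Mul(-1, Pow(Pow(0, 2), 2)))), Rational(10, 3)) = Add(Add(-11, Mul(-4, Mul(-1, Pow(0, 2)))), Rational(10, 3)) = Add(Add(-11, Mul(-4, Mul(-1, 0))), Rational(10, 3)) = Add(Add(-11, Mul(-4, 0)), Rational(10, 3)) = Add(Add(-11, 0), Rational(10, 3)) = Add(-11, Rational(10, 3)) = Rational(-23, 3)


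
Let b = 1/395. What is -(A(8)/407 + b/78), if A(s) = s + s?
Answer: -493367/12539670 ≈ -0.039344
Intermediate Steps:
b = 1/395 ≈ 0.0025316
A(s) = 2*s
-(A(8)/407 + b/78) = -((2*8)/407 + (1/395)/78) = -(16*(1/407) + (1/395)*(1/78)) = -(16/407 + 1/30810) = -1*493367/12539670 = -493367/12539670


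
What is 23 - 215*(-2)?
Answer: 453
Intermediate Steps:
23 - 215*(-2) = 23 - 43*(-10) = 23 + 430 = 453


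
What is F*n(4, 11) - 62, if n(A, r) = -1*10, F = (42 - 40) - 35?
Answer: 268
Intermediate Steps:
F = -33 (F = 2 - 35 = -33)
n(A, r) = -10
F*n(4, 11) - 62 = -33*(-10) - 62 = 330 - 62 = 268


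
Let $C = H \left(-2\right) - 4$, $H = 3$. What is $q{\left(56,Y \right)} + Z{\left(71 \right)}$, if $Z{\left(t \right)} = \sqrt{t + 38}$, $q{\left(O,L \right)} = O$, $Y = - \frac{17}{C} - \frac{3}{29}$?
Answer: $56 + \sqrt{109} \approx 66.44$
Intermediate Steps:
$C = -10$ ($C = 3 \left(-2\right) - 4 = -6 - 4 = -10$)
$Y = \frac{463}{290}$ ($Y = - \frac{17}{-10} - \frac{3}{29} = \left(-17\right) \left(- \frac{1}{10}\right) - \frac{3}{29} = \frac{17}{10} - \frac{3}{29} = \frac{463}{290} \approx 1.5966$)
$Z{\left(t \right)} = \sqrt{38 + t}$
$q{\left(56,Y \right)} + Z{\left(71 \right)} = 56 + \sqrt{38 + 71} = 56 + \sqrt{109}$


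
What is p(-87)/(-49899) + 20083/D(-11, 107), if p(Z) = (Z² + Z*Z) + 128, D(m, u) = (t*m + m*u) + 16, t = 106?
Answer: -1037645599/116114973 ≈ -8.9364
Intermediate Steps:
D(m, u) = 16 + 106*m + m*u (D(m, u) = (106*m + m*u) + 16 = 16 + 106*m + m*u)
p(Z) = 128 + 2*Z² (p(Z) = (Z² + Z²) + 128 = 2*Z² + 128 = 128 + 2*Z²)
p(-87)/(-49899) + 20083/D(-11, 107) = (128 + 2*(-87)²)/(-49899) + 20083/(16 + 106*(-11) - 11*107) = (128 + 2*7569)*(-1/49899) + 20083/(16 - 1166 - 1177) = (128 + 15138)*(-1/49899) + 20083/(-2327) = 15266*(-1/49899) + 20083*(-1/2327) = -15266/49899 - 20083/2327 = -1037645599/116114973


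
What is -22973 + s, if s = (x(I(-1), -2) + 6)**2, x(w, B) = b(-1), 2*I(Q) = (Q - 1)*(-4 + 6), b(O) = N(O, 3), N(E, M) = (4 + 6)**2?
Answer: -11737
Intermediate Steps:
N(E, M) = 100 (N(E, M) = 10**2 = 100)
b(O) = 100
I(Q) = -1 + Q (I(Q) = ((Q - 1)*(-4 + 6))/2 = ((-1 + Q)*2)/2 = (-2 + 2*Q)/2 = -1 + Q)
x(w, B) = 100
s = 11236 (s = (100 + 6)**2 = 106**2 = 11236)
-22973 + s = -22973 + 11236 = -11737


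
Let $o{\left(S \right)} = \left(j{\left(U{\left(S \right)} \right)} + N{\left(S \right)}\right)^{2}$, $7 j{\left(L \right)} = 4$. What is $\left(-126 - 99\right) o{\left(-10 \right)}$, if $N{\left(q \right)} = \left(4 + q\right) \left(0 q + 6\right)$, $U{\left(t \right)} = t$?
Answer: $- \frac{13838400}{49} \approx -2.8242 \cdot 10^{5}$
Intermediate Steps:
$j{\left(L \right)} = \frac{4}{7}$ ($j{\left(L \right)} = \frac{1}{7} \cdot 4 = \frac{4}{7}$)
$N{\left(q \right)} = 24 + 6 q$ ($N{\left(q \right)} = \left(4 + q\right) \left(0 + 6\right) = \left(4 + q\right) 6 = 24 + 6 q$)
$o{\left(S \right)} = \left(\frac{172}{7} + 6 S\right)^{2}$ ($o{\left(S \right)} = \left(\frac{4}{7} + \left(24 + 6 S\right)\right)^{2} = \left(\frac{172}{7} + 6 S\right)^{2}$)
$\left(-126 - 99\right) o{\left(-10 \right)} = \left(-126 - 99\right) \frac{4 \left(86 + 21 \left(-10\right)\right)^{2}}{49} = - 225 \frac{4 \left(86 - 210\right)^{2}}{49} = - 225 \frac{4 \left(-124\right)^{2}}{49} = - 225 \cdot \frac{4}{49} \cdot 15376 = \left(-225\right) \frac{61504}{49} = - \frac{13838400}{49}$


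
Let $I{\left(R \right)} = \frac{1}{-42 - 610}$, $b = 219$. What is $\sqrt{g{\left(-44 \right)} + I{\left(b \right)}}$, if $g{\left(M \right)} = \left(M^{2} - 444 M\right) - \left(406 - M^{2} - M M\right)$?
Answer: $\frac{5 \sqrt{106012429}}{326} \approx 157.92$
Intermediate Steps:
$I{\left(R \right)} = - \frac{1}{652}$ ($I{\left(R \right)} = \frac{1}{-652} = - \frac{1}{652}$)
$g{\left(M \right)} = -406 - 444 M + 3 M^{2}$ ($g{\left(M \right)} = \left(M^{2} - 444 M\right) + \left(\left(M^{2} + M^{2}\right) - 406\right) = \left(M^{2} - 444 M\right) + \left(2 M^{2} - 406\right) = \left(M^{2} - 444 M\right) + \left(-406 + 2 M^{2}\right) = -406 - 444 M + 3 M^{2}$)
$\sqrt{g{\left(-44 \right)} + I{\left(b \right)}} = \sqrt{\left(-406 - -19536 + 3 \left(-44\right)^{2}\right) - \frac{1}{652}} = \sqrt{\left(-406 + 19536 + 3 \cdot 1936\right) - \frac{1}{652}} = \sqrt{\left(-406 + 19536 + 5808\right) - \frac{1}{652}} = \sqrt{24938 - \frac{1}{652}} = \sqrt{\frac{16259575}{652}} = \frac{5 \sqrt{106012429}}{326}$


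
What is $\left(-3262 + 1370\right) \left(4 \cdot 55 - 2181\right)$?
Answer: $3710212$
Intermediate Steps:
$\left(-3262 + 1370\right) \left(4 \cdot 55 - 2181\right) = - 1892 \left(220 - 2181\right) = \left(-1892\right) \left(-1961\right) = 3710212$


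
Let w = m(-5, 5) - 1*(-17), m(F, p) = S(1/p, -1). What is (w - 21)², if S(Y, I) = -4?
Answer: 64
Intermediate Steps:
m(F, p) = -4
w = 13 (w = -4 - 1*(-17) = -4 + 17 = 13)
(w - 21)² = (13 - 21)² = (-8)² = 64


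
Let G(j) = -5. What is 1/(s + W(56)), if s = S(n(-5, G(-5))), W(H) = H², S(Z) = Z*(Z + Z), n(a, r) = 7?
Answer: 1/3234 ≈ 0.00030921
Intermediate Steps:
S(Z) = 2*Z² (S(Z) = Z*(2*Z) = 2*Z²)
s = 98 (s = 2*7² = 2*49 = 98)
1/(s + W(56)) = 1/(98 + 56²) = 1/(98 + 3136) = 1/3234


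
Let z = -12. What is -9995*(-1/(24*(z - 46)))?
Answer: -9995/1392 ≈ -7.1803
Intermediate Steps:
-9995*(-1/(24*(z - 46))) = -9995*(-1/(24*(-12 - 46))) = -9995/((-58*(-24))) = -9995/1392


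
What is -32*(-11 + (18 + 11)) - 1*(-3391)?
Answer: 2815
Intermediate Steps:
-32*(-11 + (18 + 11)) - 1*(-3391) = -32*(-11 + 29) + 3391 = -32*18 + 3391 = -576 + 3391 = 2815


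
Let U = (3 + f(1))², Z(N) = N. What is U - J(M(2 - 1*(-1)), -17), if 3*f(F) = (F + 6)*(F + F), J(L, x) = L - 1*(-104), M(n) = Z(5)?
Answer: -452/9 ≈ -50.222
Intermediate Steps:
M(n) = 5
J(L, x) = 104 + L (J(L, x) = L + 104 = 104 + L)
f(F) = 2*F*(6 + F)/3 (f(F) = ((F + 6)*(F + F))/3 = ((6 + F)*(2*F))/3 = (2*F*(6 + F))/3 = 2*F*(6 + F)/3)
U = 529/9 (U = (3 + (⅔)*1*(6 + 1))² = (3 + (⅔)*1*7)² = (3 + 14/3)² = (23/3)² = 529/9 ≈ 58.778)
U - J(M(2 - 1*(-1)), -17) = 529/9 - (104 + 5) = 529/9 - 1*109 = 529/9 - 109 = -452/9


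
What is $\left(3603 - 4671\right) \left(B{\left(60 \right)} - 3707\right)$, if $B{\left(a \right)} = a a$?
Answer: $114276$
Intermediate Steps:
$B{\left(a \right)} = a^{2}$
$\left(3603 - 4671\right) \left(B{\left(60 \right)} - 3707\right) = \left(3603 - 4671\right) \left(60^{2} - 3707\right) = - 1068 \left(3600 - 3707\right) = \left(-1068\right) \left(-107\right) = 114276$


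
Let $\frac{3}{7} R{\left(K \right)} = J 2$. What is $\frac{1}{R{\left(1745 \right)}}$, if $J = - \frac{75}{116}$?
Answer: $- \frac{58}{175} \approx -0.33143$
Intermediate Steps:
$J = - \frac{75}{116}$ ($J = \left(-75\right) \frac{1}{116} = - \frac{75}{116} \approx -0.64655$)
$R{\left(K \right)} = - \frac{175}{58}$ ($R{\left(K \right)} = \frac{7 \left(\left(- \frac{75}{116}\right) 2\right)}{3} = \frac{7}{3} \left(- \frac{75}{58}\right) = - \frac{175}{58}$)
$\frac{1}{R{\left(1745 \right)}} = \frac{1}{- \frac{175}{58}} = - \frac{58}{175}$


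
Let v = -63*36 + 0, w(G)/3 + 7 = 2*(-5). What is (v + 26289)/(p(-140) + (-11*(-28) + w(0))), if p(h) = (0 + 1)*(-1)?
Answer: 24021/256 ≈ 93.832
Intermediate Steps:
w(G) = -51 (w(G) = -21 + 3*(2*(-5)) = -21 + 3*(-10) = -21 - 30 = -51)
p(h) = -1 (p(h) = 1*(-1) = -1)
v = -2268 (v = -2268 + 0 = -2268)
(v + 26289)/(p(-140) + (-11*(-28) + w(0))) = (-2268 + 26289)/(-1 + (-11*(-28) - 51)) = 24021/(-1 + (308 - 51)) = 24021/(-1 + 257) = 24021/256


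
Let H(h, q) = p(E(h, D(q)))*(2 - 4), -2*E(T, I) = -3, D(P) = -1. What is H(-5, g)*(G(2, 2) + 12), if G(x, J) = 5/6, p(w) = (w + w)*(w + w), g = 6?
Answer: -231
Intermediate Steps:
E(T, I) = 3/2 (E(T, I) = -½*(-3) = 3/2)
p(w) = 4*w² (p(w) = (2*w)*(2*w) = 4*w²)
H(h, q) = -18 (H(h, q) = (4*(3/2)²)*(2 - 4) = (4*(9/4))*(-2) = 9*(-2) = -18)
G(x, J) = ⅚ (G(x, J) = 5*(⅙) = ⅚)
H(-5, g)*(G(2, 2) + 12) = -18*(⅚ + 12) = -18*77/6 = -231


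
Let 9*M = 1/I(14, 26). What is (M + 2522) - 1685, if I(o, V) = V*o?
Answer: 2742013/3276 ≈ 837.00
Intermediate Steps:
M = 1/3276 (M = 1/(9*((26*14))) = (⅑)/364 = (⅑)*(1/364) = 1/3276 ≈ 0.00030525)
(M + 2522) - 1685 = (1/3276 + 2522) - 1685 = 8262073/3276 - 1685 = 2742013/3276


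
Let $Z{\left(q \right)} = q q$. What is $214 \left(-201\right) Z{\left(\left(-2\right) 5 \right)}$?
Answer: $-4301400$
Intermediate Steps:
$Z{\left(q \right)} = q^{2}$
$214 \left(-201\right) Z{\left(\left(-2\right) 5 \right)} = 214 \left(-201\right) \left(\left(-2\right) 5\right)^{2} = - 43014 \left(-10\right)^{2} = \left(-43014\right) 100 = -4301400$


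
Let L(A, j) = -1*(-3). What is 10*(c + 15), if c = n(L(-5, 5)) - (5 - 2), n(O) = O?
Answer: 150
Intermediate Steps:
L(A, j) = 3
c = 0 (c = 3 - (5 - 2) = 3 - 1*3 = 3 - 3 = 0)
10*(c + 15) = 10*(0 + 15) = 10*15 = 150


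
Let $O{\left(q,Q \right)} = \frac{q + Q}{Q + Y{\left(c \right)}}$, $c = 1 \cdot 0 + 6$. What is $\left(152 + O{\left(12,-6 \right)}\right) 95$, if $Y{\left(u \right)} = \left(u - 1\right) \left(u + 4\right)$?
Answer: $\frac{317965}{22} \approx 14453.0$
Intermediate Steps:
$c = 6$ ($c = 0 + 6 = 6$)
$Y{\left(u \right)} = \left(-1 + u\right) \left(4 + u\right)$
$O{\left(q,Q \right)} = \frac{Q + q}{50 + Q}$ ($O{\left(q,Q \right)} = \frac{q + Q}{Q + \left(-4 + 6^{2} + 3 \cdot 6\right)} = \frac{Q + q}{Q + \left(-4 + 36 + 18\right)} = \frac{Q + q}{Q + 50} = \frac{Q + q}{50 + Q}$)
$\left(152 + O{\left(12,-6 \right)}\right) 95 = \left(152 + \frac{-6 + 12}{50 - 6}\right) 95 = \left(152 + \frac{1}{44} \cdot 6\right) 95 = \left(152 + \frac{3}{22}\right) 95 = \frac{3347}{22} \cdot 95 = \frac{317965}{22}$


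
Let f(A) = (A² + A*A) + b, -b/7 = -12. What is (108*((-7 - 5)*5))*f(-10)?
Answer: -1840320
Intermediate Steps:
b = 84 (b = -7*(-12) = 84)
f(A) = 84 + 2*A² (f(A) = (A² + A*A) + 84 = (A² + A²) + 84 = 2*A² + 84 = 84 + 2*A²)
(108*((-7 - 5)*5))*f(-10) = (108*((-7 - 5)*5))*(84 + 2*(-10)²) = (108*(-12*5))*(84 + 2*100) = (108*(-60))*(84 + 200) = -6480*284 = -1840320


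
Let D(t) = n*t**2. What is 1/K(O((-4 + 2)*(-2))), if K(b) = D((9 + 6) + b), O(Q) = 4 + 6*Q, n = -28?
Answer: -1/51772 ≈ -1.9315e-5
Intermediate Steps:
D(t) = -28*t**2
K(b) = -28*(15 + b)**2 (K(b) = -28*((9 + 6) + b)**2 = -28*(15 + b)**2)
1/K(O((-4 + 2)*(-2))) = 1/(-28*(15 + (4 + 6*((-4 + 2)*(-2))))**2) = 1/(-28*(15 + (4 + 6*(-2*(-2))))**2) = 1/(-28*(15 + (4 + 6*4))**2) = 1/(-28*(15 + (4 + 24))**2) = 1/(-28*(15 + 28)**2) = 1/(-28*43**2) = 1/(-28*1849) = 1/(-51772) = -1/51772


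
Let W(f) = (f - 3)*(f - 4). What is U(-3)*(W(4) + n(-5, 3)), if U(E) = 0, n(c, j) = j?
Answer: 0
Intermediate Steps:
W(f) = (-4 + f)*(-3 + f) (W(f) = (-3 + f)*(-4 + f) = (-4 + f)*(-3 + f))
U(-3)*(W(4) + n(-5, 3)) = 0*((12 + 4² - 7*4) + 3) = 0*((12 + 16 - 28) + 3) = 0*(0 + 3) = 0*3 = 0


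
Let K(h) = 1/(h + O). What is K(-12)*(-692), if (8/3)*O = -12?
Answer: 1384/33 ≈ 41.939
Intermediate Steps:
O = -9/2 (O = (3/8)*(-12) = -9/2 ≈ -4.5000)
K(h) = 1/(-9/2 + h) (K(h) = 1/(h - 9/2) = 1/(-9/2 + h))
K(-12)*(-692) = (2/(-9 + 2*(-12)))*(-692) = (2/(-9 - 24))*(-692) = (2/(-33))*(-692) = (2*(-1/33))*(-692) = -2/33*(-692) = 1384/33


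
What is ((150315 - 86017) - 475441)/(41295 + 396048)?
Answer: -411143/437343 ≈ -0.94009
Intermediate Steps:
((150315 - 86017) - 475441)/(41295 + 396048) = (64298 - 475441)/437343 = -411143*1/437343 = -411143/437343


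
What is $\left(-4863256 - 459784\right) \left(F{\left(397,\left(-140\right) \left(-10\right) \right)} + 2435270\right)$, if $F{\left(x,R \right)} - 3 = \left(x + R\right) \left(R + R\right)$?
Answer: $-39746463653920$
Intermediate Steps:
$F{\left(x,R \right)} = 3 + 2 R \left(R + x\right)$ ($F{\left(x,R \right)} = 3 + \left(x + R\right) \left(R + R\right) = 3 + \left(R + x\right) 2 R = 3 + 2 R \left(R + x\right)$)
$\left(-4863256 - 459784\right) \left(F{\left(397,\left(-140\right) \left(-10\right) \right)} + 2435270\right) = \left(-4863256 - 459784\right) \left(\left(3 + 2 \left(\left(-140\right) \left(-10\right)\right)^{2} + 2 \left(\left(-140\right) \left(-10\right)\right) 397\right) + 2435270\right) = - 5323040 \left(\left(3 + 2 \cdot 1400^{2} + 2 \cdot 1400 \cdot 397\right) + 2435270\right) = - 5323040 \left(\left(3 + 2 \cdot 1960000 + 1111600\right) + 2435270\right) = - 5323040 \left(\left(3 + 3920000 + 1111600\right) + 2435270\right) = - 5323040 \left(5031603 + 2435270\right) = \left(-5323040\right) 7466873 = -39746463653920$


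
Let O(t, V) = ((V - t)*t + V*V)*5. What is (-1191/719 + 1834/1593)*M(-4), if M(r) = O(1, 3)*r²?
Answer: -509182960/1145367 ≈ -444.56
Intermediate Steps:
O(t, V) = 5*V² + 5*t*(V - t) (O(t, V) = (t*(V - t) + V²)*5 = (V² + t*(V - t))*5 = 5*V² + 5*t*(V - t))
M(r) = 55*r² (M(r) = (-5*1² + 5*3² + 5*3*1)*r² = (-5*1 + 5*9 + 15)*r² = (-5 + 45 + 15)*r² = 55*r²)
(-1191/719 + 1834/1593)*M(-4) = (-1191/719 + 1834/1593)*(55*(-4)²) = (-1191*1/719 + 1834*(1/1593))*(55*16) = (-1191/719 + 1834/1593)*880 = -578617/1145367*880 = -509182960/1145367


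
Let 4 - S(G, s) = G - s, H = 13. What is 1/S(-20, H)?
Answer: 1/37 ≈ 0.027027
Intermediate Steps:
S(G, s) = 4 + s - G (S(G, s) = 4 - (G - s) = 4 + (s - G) = 4 + s - G)
1/S(-20, H) = 1/(4 + 13 - 1*(-20)) = 1/(4 + 13 + 20) = 1/37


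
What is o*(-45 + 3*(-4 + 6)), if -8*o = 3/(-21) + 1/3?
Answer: 13/14 ≈ 0.92857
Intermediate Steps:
o = -1/42 (o = -(3/(-21) + 1/3)/8 = -(3*(-1/21) + 1*(1/3))/8 = -(-1/7 + 1/3)/8 = -1/8*4/21 = -1/42 ≈ -0.023810)
o*(-45 + 3*(-4 + 6)) = -(-45 + 3*(-4 + 6))/42 = -(-45 + 3*2)/42 = -(-45 + 6)/42 = -1/42*(-39) = 13/14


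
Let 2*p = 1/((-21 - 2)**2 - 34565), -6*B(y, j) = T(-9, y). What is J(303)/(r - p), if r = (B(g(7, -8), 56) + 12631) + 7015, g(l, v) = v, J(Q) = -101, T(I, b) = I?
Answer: -6875272/1337444621 ≈ -0.0051406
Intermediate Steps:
B(y, j) = 3/2 (B(y, j) = -1/6*(-9) = 3/2)
r = 39295/2 (r = (3/2 + 12631) + 7015 = 25265/2 + 7015 = 39295/2 ≈ 19648.)
p = -1/68072 (p = 1/(2*((-21 - 2)**2 - 34565)) = 1/(2*((-23)**2 - 34565)) = 1/(2*(529 - 34565)) = (1/2)/(-34036) = (1/2)*(-1/34036) = -1/68072 ≈ -1.4690e-5)
J(303)/(r - p) = -101/(39295/2 - 1*(-1/68072)) = -101/(39295/2 + 1/68072) = -101/1337444621/68072 = -101*68072/1337444621 = -6875272/1337444621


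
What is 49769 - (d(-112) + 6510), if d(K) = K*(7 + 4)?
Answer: 44491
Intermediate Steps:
d(K) = 11*K (d(K) = K*11 = 11*K)
49769 - (d(-112) + 6510) = 49769 - (11*(-112) + 6510) = 49769 - (-1232 + 6510) = 49769 - 1*5278 = 49769 - 5278 = 44491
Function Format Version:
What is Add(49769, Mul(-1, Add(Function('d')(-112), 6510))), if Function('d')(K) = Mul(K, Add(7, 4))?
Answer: 44491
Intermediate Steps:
Function('d')(K) = Mul(11, K) (Function('d')(K) = Mul(K, 11) = Mul(11, K))
Add(49769, Mul(-1, Add(Function('d')(-112), 6510))) = Add(49769, Mul(-1, Add(Mul(11, -112), 6510))) = Add(49769, Mul(-1, Add(-1232, 6510))) = Add(49769, Mul(-1, 5278)) = Add(49769, -5278) = 44491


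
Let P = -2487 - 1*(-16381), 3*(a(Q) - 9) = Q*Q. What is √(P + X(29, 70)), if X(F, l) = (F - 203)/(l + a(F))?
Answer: √82374655/77 ≈ 117.87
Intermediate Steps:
a(Q) = 9 + Q²/3 (a(Q) = 9 + (Q*Q)/3 = 9 + Q²/3)
X(F, l) = (-203 + F)/(9 + l + F²/3) (X(F, l) = (F - 203)/(l + (9 + F²/3)) = (-203 + F)/(9 + l + F²/3))
P = 13894 (P = -2487 + 16381 = 13894)
√(P + X(29, 70)) = √(13894 + 3*(-203 + 29)/(27 + 29² + 3*70)) = √(13894 + 3*(-174)/(27 + 841 + 210)) = √(13894 + 3*(-174)/1078) = √(13894 + 3*(1/1078)*(-174)) = √(13894 - 261/539) = √(7488605/539) = √82374655/77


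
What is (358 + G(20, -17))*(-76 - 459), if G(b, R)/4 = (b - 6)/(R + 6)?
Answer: -2076870/11 ≈ -1.8881e+5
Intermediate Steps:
G(b, R) = 4*(-6 + b)/(6 + R) (G(b, R) = 4*((b - 6)/(R + 6)) = 4*((-6 + b)/(6 + R)) = 4*(-6 + b)/(6 + R))
(358 + G(20, -17))*(-76 - 459) = (358 + 4*(-6 + 20)/(6 - 17))*(-76 - 459) = (358 + 4*14/(-11))*(-535) = (358 + 4*(-1/11)*14)*(-535) = (358 - 56/11)*(-535) = (3882/11)*(-535) = -2076870/11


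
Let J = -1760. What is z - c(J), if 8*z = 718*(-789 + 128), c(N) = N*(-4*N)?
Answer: 49324301/4 ≈ 1.2331e+7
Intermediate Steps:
c(N) = -4*N²
z = -237299/4 (z = (718*(-789 + 128))/8 = (718*(-661))/8 = (⅛)*(-474598) = -237299/4 ≈ -59325.)
z - c(J) = -237299/4 - (-4)*(-1760)² = -237299/4 - (-4)*3097600 = -237299/4 - 1*(-12390400) = -237299/4 + 12390400 = 49324301/4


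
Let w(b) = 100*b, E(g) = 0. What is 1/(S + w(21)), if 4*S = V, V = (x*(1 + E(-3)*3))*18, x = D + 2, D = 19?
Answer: 2/4389 ≈ 0.00045568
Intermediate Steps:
x = 21 (x = 19 + 2 = 21)
V = 378 (V = (21*(1 + 0*3))*18 = (21*(1 + 0))*18 = (21*1)*18 = 21*18 = 378)
S = 189/2 (S = (1/4)*378 = 189/2 ≈ 94.500)
1/(S + w(21)) = 1/(189/2 + 100*21) = 1/(189/2 + 2100) = 1/(4389/2) = 2/4389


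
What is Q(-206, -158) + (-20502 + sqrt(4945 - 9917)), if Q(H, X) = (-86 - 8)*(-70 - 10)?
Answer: -12982 + 2*I*sqrt(1243) ≈ -12982.0 + 70.512*I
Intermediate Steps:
Q(H, X) = 7520 (Q(H, X) = -94*(-80) = 7520)
Q(-206, -158) + (-20502 + sqrt(4945 - 9917)) = 7520 + (-20502 + sqrt(4945 - 9917)) = 7520 + (-20502 + sqrt(-4972)) = 7520 + (-20502 + 2*I*sqrt(1243)) = -12982 + 2*I*sqrt(1243)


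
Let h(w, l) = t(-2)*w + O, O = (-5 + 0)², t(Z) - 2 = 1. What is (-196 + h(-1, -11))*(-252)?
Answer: 43848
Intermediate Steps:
t(Z) = 3 (t(Z) = 2 + 1 = 3)
O = 25 (O = (-5)² = 25)
h(w, l) = 25 + 3*w (h(w, l) = 3*w + 25 = 25 + 3*w)
(-196 + h(-1, -11))*(-252) = (-196 + (25 + 3*(-1)))*(-252) = (-196 + (25 - 3))*(-252) = (-196 + 22)*(-252) = -174*(-252) = 43848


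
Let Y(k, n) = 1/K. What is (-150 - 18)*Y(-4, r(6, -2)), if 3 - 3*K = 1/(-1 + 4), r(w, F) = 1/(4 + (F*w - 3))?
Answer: -189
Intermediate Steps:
r(w, F) = 1/(1 + F*w) (r(w, F) = 1/(4 + (-3 + F*w)) = 1/(1 + F*w))
K = 8/9 (K = 1 - 1/(3*(-1 + 4)) = 1 - ⅓/3 = 1 - ⅓*⅓ = 1 - ⅑ = 8/9 ≈ 0.88889)
Y(k, n) = 9/8 (Y(k, n) = 1/(8/9) = 9/8)
(-150 - 18)*Y(-4, r(6, -2)) = (-150 - 18)*(9/8) = -168*9/8 = -189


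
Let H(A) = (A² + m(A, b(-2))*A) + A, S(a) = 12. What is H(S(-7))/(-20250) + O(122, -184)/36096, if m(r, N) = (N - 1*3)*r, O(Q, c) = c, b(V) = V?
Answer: 115501/5076000 ≈ 0.022754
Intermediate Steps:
m(r, N) = r*(-3 + N) (m(r, N) = (N - 3)*r = (-3 + N)*r = r*(-3 + N))
H(A) = A - 4*A² (H(A) = (A² + (A*(-3 - 2))*A) + A = (A² + (A*(-5))*A) + A = (A² + (-5*A)*A) + A = (A² - 5*A²) + A = -4*A² + A = A - 4*A²)
H(S(-7))/(-20250) + O(122, -184)/36096 = (12*(1 - 4*12))/(-20250) - 184/36096 = (12*(1 - 48))*(-1/20250) - 184*1/36096 = (12*(-47))*(-1/20250) - 23/4512 = -564*(-1/20250) - 23/4512 = 94/3375 - 23/4512 = 115501/5076000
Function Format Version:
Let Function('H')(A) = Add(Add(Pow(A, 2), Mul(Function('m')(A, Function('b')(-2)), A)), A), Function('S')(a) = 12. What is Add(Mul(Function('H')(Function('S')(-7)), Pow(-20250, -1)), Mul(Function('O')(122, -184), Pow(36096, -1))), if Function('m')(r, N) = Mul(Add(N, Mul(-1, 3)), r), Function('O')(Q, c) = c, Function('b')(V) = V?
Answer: Rational(115501, 5076000) ≈ 0.022754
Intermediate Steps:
Function('m')(r, N) = Mul(r, Add(-3, N)) (Function('m')(r, N) = Mul(Add(N, -3), r) = Mul(Add(-3, N), r) = Mul(r, Add(-3, N)))
Function('H')(A) = Add(A, Mul(-4, Pow(A, 2))) (Function('H')(A) = Add(Add(Pow(A, 2), Mul(Mul(A, Add(-3, -2)), A)), A) = Add(Add(Pow(A, 2), Mul(Mul(A, -5), A)), A) = Add(Add(Pow(A, 2), Mul(Mul(-5, A), A)), A) = Add(Add(Pow(A, 2), Mul(-5, Pow(A, 2))), A) = Add(Mul(-4, Pow(A, 2)), A) = Add(A, Mul(-4, Pow(A, 2))))
Add(Mul(Function('H')(Function('S')(-7)), Pow(-20250, -1)), Mul(Function('O')(122, -184), Pow(36096, -1))) = Add(Mul(Mul(12, Add(1, Mul(-4, 12))), Pow(-20250, -1)), Mul(-184, Pow(36096, -1))) = Add(Mul(Mul(12, Add(1, -48)), Rational(-1, 20250)), Mul(-184, Rational(1, 36096))) = Add(Mul(Mul(12, -47), Rational(-1, 20250)), Rational(-23, 4512)) = Add(Mul(-564, Rational(-1, 20250)), Rational(-23, 4512)) = Add(Rational(94, 3375), Rational(-23, 4512)) = Rational(115501, 5076000)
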